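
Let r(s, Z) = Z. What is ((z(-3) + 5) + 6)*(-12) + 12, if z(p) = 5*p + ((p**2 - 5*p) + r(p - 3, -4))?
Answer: -180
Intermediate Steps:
z(p) = -4 + p**2 (z(p) = 5*p + ((p**2 - 5*p) - 4) = 5*p + (-4 + p**2 - 5*p) = -4 + p**2)
((z(-3) + 5) + 6)*(-12) + 12 = (((-4 + (-3)**2) + 5) + 6)*(-12) + 12 = (((-4 + 9) + 5) + 6)*(-12) + 12 = ((5 + 5) + 6)*(-12) + 12 = (10 + 6)*(-12) + 12 = 16*(-12) + 12 = -192 + 12 = -180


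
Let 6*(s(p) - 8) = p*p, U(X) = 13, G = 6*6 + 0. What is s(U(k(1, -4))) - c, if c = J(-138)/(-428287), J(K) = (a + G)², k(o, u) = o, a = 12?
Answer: 92952103/2569722 ≈ 36.172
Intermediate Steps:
G = 36 (G = 36 + 0 = 36)
s(p) = 8 + p²/6 (s(p) = 8 + (p*p)/6 = 8 + p²/6)
J(K) = 2304 (J(K) = (12 + 36)² = 48² = 2304)
c = -2304/428287 (c = 2304/(-428287) = 2304*(-1/428287) = -2304/428287 ≈ -0.0053796)
s(U(k(1, -4))) - c = (8 + (⅙)*13²) - 1*(-2304/428287) = (8 + (⅙)*169) + 2304/428287 = (8 + 169/6) + 2304/428287 = 217/6 + 2304/428287 = 92952103/2569722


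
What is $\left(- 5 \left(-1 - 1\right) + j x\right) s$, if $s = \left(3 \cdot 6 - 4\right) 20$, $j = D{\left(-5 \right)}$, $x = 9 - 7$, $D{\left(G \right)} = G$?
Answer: $0$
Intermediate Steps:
$x = 2$ ($x = 9 - 7 = 2$)
$j = -5$
$s = 280$ ($s = \left(18 - 4\right) 20 = 14 \cdot 20 = 280$)
$\left(- 5 \left(-1 - 1\right) + j x\right) s = \left(- 5 \left(-1 - 1\right) - 10\right) 280 = \left(\left(-5\right) \left(-2\right) - 10\right) 280 = \left(10 - 10\right) 280 = 0 \cdot 280 = 0$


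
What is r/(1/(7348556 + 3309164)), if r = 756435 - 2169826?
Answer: -15063525528520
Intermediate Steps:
r = -1413391
r/(1/(7348556 + 3309164)) = -1413391/(1/(7348556 + 3309164)) = -1413391/(1/10657720) = -1413391/1/10657720 = -1413391*10657720 = -15063525528520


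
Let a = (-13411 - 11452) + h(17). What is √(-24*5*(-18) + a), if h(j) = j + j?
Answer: I*√22669 ≈ 150.56*I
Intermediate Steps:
h(j) = 2*j
a = -24829 (a = (-13411 - 11452) + 2*17 = -24863 + 34 = -24829)
√(-24*5*(-18) + a) = √(-24*5*(-18) - 24829) = √(-120*(-18) - 24829) = √(2160 - 24829) = √(-22669) = I*√22669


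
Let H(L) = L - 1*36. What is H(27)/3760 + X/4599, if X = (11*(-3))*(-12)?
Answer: 160841/1921360 ≈ 0.083712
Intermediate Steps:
H(L) = -36 + L (H(L) = L - 36 = -36 + L)
X = 396 (X = -33*(-12) = 396)
H(27)/3760 + X/4599 = (-36 + 27)/3760 + 396/4599 = -9*1/3760 + 396*(1/4599) = -9/3760 + 44/511 = 160841/1921360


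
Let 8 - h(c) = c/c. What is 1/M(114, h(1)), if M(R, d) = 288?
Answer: 1/288 ≈ 0.0034722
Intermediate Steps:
h(c) = 7 (h(c) = 8 - c/c = 8 - 1*1 = 8 - 1 = 7)
1/M(114, h(1)) = 1/288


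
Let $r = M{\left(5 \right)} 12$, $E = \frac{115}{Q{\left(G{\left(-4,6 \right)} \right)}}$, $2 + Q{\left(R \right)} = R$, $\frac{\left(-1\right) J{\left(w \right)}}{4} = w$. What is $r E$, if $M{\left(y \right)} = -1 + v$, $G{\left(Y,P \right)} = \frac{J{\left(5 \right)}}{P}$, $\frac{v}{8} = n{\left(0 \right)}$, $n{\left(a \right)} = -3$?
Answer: $\frac{25875}{4} \approx 6468.8$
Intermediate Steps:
$J{\left(w \right)} = - 4 w$
$v = -24$ ($v = 8 \left(-3\right) = -24$)
$G{\left(Y,P \right)} = - \frac{20}{P}$ ($G{\left(Y,P \right)} = \frac{\left(-4\right) 5}{P} = - \frac{20}{P}$)
$Q{\left(R \right)} = -2 + R$
$M{\left(y \right)} = -25$ ($M{\left(y \right)} = -1 - 24 = -25$)
$E = - \frac{345}{16}$ ($E = \frac{115}{-2 - \frac{20}{6}} = \frac{115}{-2 - \frac{10}{3}} = \frac{115}{- \frac{16}{3}} = 115 \left(- \frac{3}{16}\right) = - \frac{345}{16} \approx -21.563$)
$r = -300$ ($r = \left(-25\right) 12 = -300$)
$r E = \left(-300\right) \left(- \frac{345}{16}\right) = \frac{25875}{4}$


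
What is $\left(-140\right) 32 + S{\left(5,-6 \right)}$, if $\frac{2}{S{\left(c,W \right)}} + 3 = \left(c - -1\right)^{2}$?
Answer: $- \frac{147838}{33} \approx -4479.9$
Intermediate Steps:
$S{\left(c,W \right)} = \frac{2}{-3 + \left(1 + c\right)^{2}}$ ($S{\left(c,W \right)} = \frac{2}{-3 + \left(c - -1\right)^{2}} = \frac{2}{-3 + \left(c + 1\right)^{2}} = \frac{2}{-3 + \left(1 + c\right)^{2}}$)
$\left(-140\right) 32 + S{\left(5,-6 \right)} = \left(-140\right) 32 + \frac{2}{-3 + \left(1 + 5\right)^{2}} = -4480 + \frac{2}{-3 + 6^{2}} = -4480 + \frac{2}{-3 + 36} = -4480 + \frac{2}{33} = - \frac{147838}{33}$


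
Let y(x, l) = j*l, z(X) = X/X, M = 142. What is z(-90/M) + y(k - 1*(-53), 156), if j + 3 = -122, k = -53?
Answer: -19499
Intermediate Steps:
z(X) = 1
j = -125 (j = -3 - 122 = -125)
y(x, l) = -125*l
z(-90/M) + y(k - 1*(-53), 156) = 1 - 125*156 = 1 - 19500 = -19499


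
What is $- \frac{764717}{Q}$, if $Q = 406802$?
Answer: $- \frac{764717}{406802} \approx -1.8798$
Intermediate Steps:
$- \frac{764717}{Q} = - \frac{764717}{406802}$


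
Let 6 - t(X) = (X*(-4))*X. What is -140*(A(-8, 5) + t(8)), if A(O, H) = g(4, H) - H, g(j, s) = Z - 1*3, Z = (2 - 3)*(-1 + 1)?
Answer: -35560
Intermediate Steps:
Z = 0 (Z = -1*0 = 0)
g(j, s) = -3 (g(j, s) = 0 - 1*3 = 0 - 3 = -3)
t(X) = 6 + 4*X² (t(X) = 6 - X*(-4)*X = 6 - (-4*X)*X = 6 - (-4)*X² = 6 + 4*X²)
A(O, H) = -3 - H
-140*(A(-8, 5) + t(8)) = -140*((-3 - 1*5) + (6 + 4*8²)) = -140*((-3 - 5) + (6 + 4*64)) = -140*(-8 + (6 + 256)) = -140*(-8 + 262) = -140*254 = -35560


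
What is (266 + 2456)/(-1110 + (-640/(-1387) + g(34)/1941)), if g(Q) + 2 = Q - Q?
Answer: -3664039287/1493532952 ≈ -2.4533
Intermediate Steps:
g(Q) = -2 (g(Q) = -2 + (Q - Q) = -2 + 0 = -2)
(266 + 2456)/(-1110 + (-640/(-1387) + g(34)/1941)) = (266 + 2456)/(-1110 + (-640/(-1387) - 2/1941)) = 2722/(-1110 + (-640*(-1/1387) - 2*1/1941)) = 2722/(-1110 + (640/1387 - 2/1941)) = 2722/(-1110 + 1239466/2692167) = 2722/(-2987065904/2692167) = 2722*(-2692167/2987065904) = -3664039287/1493532952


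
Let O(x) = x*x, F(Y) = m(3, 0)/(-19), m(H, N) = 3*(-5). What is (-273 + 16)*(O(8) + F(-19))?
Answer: -316367/19 ≈ -16651.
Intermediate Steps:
m(H, N) = -15
F(Y) = 15/19 (F(Y) = -15/(-19) = -15*(-1/19) = 15/19)
O(x) = x**2
(-273 + 16)*(O(8) + F(-19)) = (-273 + 16)*(8**2 + 15/19) = -257*(64 + 15/19) = -257*1231/19 = -316367/19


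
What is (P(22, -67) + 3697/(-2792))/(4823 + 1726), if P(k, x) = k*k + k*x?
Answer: -2767777/18284808 ≈ -0.15137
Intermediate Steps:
P(k, x) = k**2 + k*x
(P(22, -67) + 3697/(-2792))/(4823 + 1726) = (22*(22 - 67) + 3697/(-2792))/(4823 + 1726) = (22*(-45) + 3697*(-1/2792))/6549 = (-990 - 3697/2792)*(1/6549) = -2767777/2792*1/6549 = -2767777/18284808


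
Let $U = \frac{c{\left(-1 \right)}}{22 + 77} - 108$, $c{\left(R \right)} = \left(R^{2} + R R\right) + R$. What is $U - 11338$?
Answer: $- \frac{1133153}{99} \approx -11446.0$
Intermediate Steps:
$c{\left(R \right)} = R + 2 R^{2}$ ($c{\left(R \right)} = \left(R^{2} + R^{2}\right) + R = 2 R^{2} + R = R + 2 R^{2}$)
$U = - \frac{10691}{99}$ ($U = \frac{\left(-1\right) \left(1 + 2 \left(-1\right)\right)}{22 + 77} - 108 = \frac{\left(-1\right) \left(1 - 2\right)}{99} - 108 = \left(-1\right) \left(-1\right) \frac{1}{99} - 108 = 1 \cdot \frac{1}{99} - 108 = \frac{1}{99} - 108 = - \frac{10691}{99} \approx -107.99$)
$U - 11338 = - \frac{10691}{99} - 11338 = - \frac{1133153}{99}$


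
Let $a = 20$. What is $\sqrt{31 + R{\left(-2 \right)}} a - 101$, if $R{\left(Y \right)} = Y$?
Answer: $-101 + 20 \sqrt{29} \approx 6.7033$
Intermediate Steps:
$\sqrt{31 + R{\left(-2 \right)}} a - 101 = \sqrt{31 - 2} \cdot 20 - 101 = \sqrt{29} \cdot 20 - 101 = 20 \sqrt{29} - 101 = -101 + 20 \sqrt{29}$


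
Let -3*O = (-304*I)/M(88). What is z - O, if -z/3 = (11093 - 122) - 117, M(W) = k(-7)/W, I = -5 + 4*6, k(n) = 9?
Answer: -1387462/27 ≈ -51388.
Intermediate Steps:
I = 19 (I = -5 + 24 = 19)
M(W) = 9/W
O = 508288/27 (O = -(-304*19)/(3*(9/88)) = -(-5776)/(3*(9*(1/88))) = -(-5776)/(3*9/88) = -(-5776)*88/(3*9) = -1/3*(-508288/9) = 508288/27 ≈ 18825.)
z = -32562 (z = -3*((11093 - 122) - 117) = -3*(10971 - 117) = -3*10854 = -32562)
z - O = -32562 - 1*508288/27 = -32562 - 508288/27 = -1387462/27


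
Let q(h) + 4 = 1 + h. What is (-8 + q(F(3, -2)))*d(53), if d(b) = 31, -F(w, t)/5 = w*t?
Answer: 589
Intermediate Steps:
F(w, t) = -5*t*w (F(w, t) = -5*w*t = -5*t*w)
q(h) = -3 + h (q(h) = -4 + (1 + h) = -3 + h)
(-8 + q(F(3, -2)))*d(53) = (-8 + (-3 - 5*(-2)*3))*31 = (-8 + (-3 + 30))*31 = (-8 + 27)*31 = 19*31 = 589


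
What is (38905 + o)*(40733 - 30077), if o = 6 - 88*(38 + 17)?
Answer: 363060576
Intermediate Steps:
o = -4834 (o = 6 - 88*55 = 6 - 4840 = -4834)
(38905 + o)*(40733 - 30077) = (38905 - 4834)*(40733 - 30077) = 34071*10656 = 363060576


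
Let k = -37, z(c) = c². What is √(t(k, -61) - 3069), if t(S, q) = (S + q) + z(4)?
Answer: I*√3151 ≈ 56.134*I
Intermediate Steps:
t(S, q) = 16 + S + q (t(S, q) = (S + q) + 4² = (S + q) + 16 = 16 + S + q)
√(t(k, -61) - 3069) = √((16 - 37 - 61) - 3069) = √(-82 - 3069) = √(-3151) = I*√3151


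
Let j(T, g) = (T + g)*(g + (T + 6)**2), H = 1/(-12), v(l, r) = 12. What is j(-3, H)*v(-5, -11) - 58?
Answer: -4655/12 ≈ -387.92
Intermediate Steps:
H = -1/12 (H = 1*(-1/12) = -1/12 ≈ -0.083333)
j(T, g) = (T + g)*(g + (6 + T)**2)
j(-3, H)*v(-5, -11) - 58 = ((-1/12)**2 - 3*(-1/12) - 3*(6 - 3)**2 - (6 - 3)**2/12)*12 - 58 = (1/144 + 1/4 - 3*3**2 - 1/12*3**2)*12 - 58 = (1/144 + 1/4 - 3*9 - 1/12*9)*12 - 58 = (1/144 + 1/4 - 27 - 3/4)*12 - 58 = -3959/144*12 - 58 = -3959/12 - 58 = -4655/12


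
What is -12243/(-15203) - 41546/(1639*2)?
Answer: -295745642/24917717 ≈ -11.869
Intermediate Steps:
-12243/(-15203) - 41546/(1639*2) = -12243*(-1/15203) - 41546/3278 = 12243/15203 - 41546*1/3278 = 12243/15203 - 20773/1639 = -295745642/24917717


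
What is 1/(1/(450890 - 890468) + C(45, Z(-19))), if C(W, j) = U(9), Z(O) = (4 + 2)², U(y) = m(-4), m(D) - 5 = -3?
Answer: 439578/879155 ≈ 0.50000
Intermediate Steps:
m(D) = 2 (m(D) = 5 - 3 = 2)
U(y) = 2
Z(O) = 36 (Z(O) = 6² = 36)
C(W, j) = 2
1/(1/(450890 - 890468) + C(45, Z(-19))) = 1/(1/(450890 - 890468) + 2) = 1/(1/(-439578) + 2) = 1/(-1/439578 + 2) = 1/(879155/439578) = 439578/879155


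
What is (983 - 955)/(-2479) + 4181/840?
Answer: 10341179/2082360 ≈ 4.9661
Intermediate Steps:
(983 - 955)/(-2479) + 4181/840 = 28*(-1/2479) + 4181*(1/840) = -28/2479 + 4181/840 = 10341179/2082360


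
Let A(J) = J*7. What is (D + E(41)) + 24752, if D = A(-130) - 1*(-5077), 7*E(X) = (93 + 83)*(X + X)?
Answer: 216865/7 ≈ 30981.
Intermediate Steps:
E(X) = 352*X/7 (E(X) = ((93 + 83)*(X + X))/7 = (176*(2*X))/7 = (352*X)/7 = 352*X/7)
A(J) = 7*J
D = 4167 (D = 7*(-130) - 1*(-5077) = -910 + 5077 = 4167)
(D + E(41)) + 24752 = (4167 + (352/7)*41) + 24752 = (4167 + 14432/7) + 24752 = 43601/7 + 24752 = 216865/7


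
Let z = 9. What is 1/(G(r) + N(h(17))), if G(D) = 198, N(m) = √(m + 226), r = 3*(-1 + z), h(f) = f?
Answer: 22/4329 - √3/4329 ≈ 0.0046819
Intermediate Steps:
r = 24 (r = 3*(-1 + 9) = 3*8 = 24)
N(m) = √(226 + m)
1/(G(r) + N(h(17))) = 1/(198 + √(226 + 17)) = 1/(198 + √243) = 1/(198 + 9*√3)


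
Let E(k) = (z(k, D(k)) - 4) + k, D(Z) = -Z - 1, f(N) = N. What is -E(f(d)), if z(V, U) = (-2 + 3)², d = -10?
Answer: 13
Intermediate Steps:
D(Z) = -1 - Z
z(V, U) = 1 (z(V, U) = 1² = 1)
E(k) = -3 + k (E(k) = (1 - 4) + k = -3 + k)
-E(f(d)) = -(-3 - 10) = -1*(-13) = 13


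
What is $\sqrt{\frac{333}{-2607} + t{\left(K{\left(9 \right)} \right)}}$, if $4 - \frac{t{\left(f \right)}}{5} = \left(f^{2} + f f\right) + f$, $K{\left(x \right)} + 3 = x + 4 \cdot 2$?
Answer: $\frac{21 i \sqrt{3442109}}{869} \approx 44.834 i$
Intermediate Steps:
$K{\left(x \right)} = 5 + x$ ($K{\left(x \right)} = -3 + \left(x + 4 \cdot 2\right) = -3 + \left(x + 8\right) = -3 + \left(8 + x\right) = 5 + x$)
$t{\left(f \right)} = 20 - 10 f^{2} - 5 f$ ($t{\left(f \right)} = 20 - 5 \left(\left(f^{2} + f f\right) + f\right) = 20 - 5 \left(\left(f^{2} + f^{2}\right) + f\right) = 20 - 5 \left(2 f^{2} + f\right) = 20 - 5 \left(f + 2 f^{2}\right) = 20 - \left(5 f + 10 f^{2}\right) = 20 - 10 f^{2} - 5 f$)
$\sqrt{\frac{333}{-2607} + t{\left(K{\left(9 \right)} \right)}} = \sqrt{\frac{333}{-2607} - \left(-20 + 5 \left(5 + 9\right) + 10 \left(5 + 9\right)^{2}\right)} = \sqrt{333 \left(- \frac{1}{2607}\right) - \left(50 + 1960\right)} = \sqrt{- \frac{111}{869} - 2010} = \sqrt{- \frac{1746801}{869}} = \frac{21 i \sqrt{3442109}}{869}$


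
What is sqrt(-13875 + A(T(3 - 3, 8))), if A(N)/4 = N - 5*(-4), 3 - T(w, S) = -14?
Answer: I*sqrt(13727) ≈ 117.16*I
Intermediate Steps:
T(w, S) = 17 (T(w, S) = 3 - 1*(-14) = 3 + 14 = 17)
A(N) = 80 + 4*N (A(N) = 4*(N - 5*(-4)) = 4*(N + 20) = 4*(20 + N) = 80 + 4*N)
sqrt(-13875 + A(T(3 - 3, 8))) = sqrt(-13875 + (80 + 4*17)) = sqrt(-13875 + (80 + 68)) = sqrt(-13875 + 148) = sqrt(-13727) = I*sqrt(13727)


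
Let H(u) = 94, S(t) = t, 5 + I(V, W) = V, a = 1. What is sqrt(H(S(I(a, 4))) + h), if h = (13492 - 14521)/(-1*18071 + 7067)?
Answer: sqrt(6458955)/262 ≈ 9.7002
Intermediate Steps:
I(V, W) = -5 + V
h = 49/524 (h = -1029/(-18071 + 7067) = -1029/(-11004) = -1029*(-1/11004) = 49/524 ≈ 0.093511)
sqrt(H(S(I(a, 4))) + h) = sqrt(94 + 49/524) = sqrt(49305/524) = sqrt(6458955)/262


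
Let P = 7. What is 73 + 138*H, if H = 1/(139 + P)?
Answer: 5398/73 ≈ 73.945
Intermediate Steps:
H = 1/146 (H = 1/(139 + 7) = 1/146 ≈ 0.0068493)
73 + 138*H = 73 + 138*(1/146) = 73 + 69/73 = 5398/73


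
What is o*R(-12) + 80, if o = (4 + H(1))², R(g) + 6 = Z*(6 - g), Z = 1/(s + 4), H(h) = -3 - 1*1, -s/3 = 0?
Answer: 80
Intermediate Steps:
s = 0 (s = -3*0 = 0)
H(h) = -4 (H(h) = -3 - 1 = -4)
Z = ¼ (Z = 1/(0 + 4) = 1/4 = ¼ ≈ 0.25000)
R(g) = -9/2 - g/4 (R(g) = -6 + (6 - g)/4 = -6 + (3/2 - g/4) = -9/2 - g/4)
o = 0 (o = (4 - 4)² = 0² = 0)
o*R(-12) + 80 = 0*(-9/2 - ¼*(-12)) + 80 = 0*(-9/2 + 3) + 80 = 0*(-3/2) + 80 = 0 + 80 = 80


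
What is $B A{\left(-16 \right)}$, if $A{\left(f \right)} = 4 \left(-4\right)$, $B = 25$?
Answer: $-400$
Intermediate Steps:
$A{\left(f \right)} = -16$
$B A{\left(-16 \right)} = 25 \left(-16\right) = -400$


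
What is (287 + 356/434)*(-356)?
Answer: -22234692/217 ≈ -1.0246e+5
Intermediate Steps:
(287 + 356/434)*(-356) = (287 + 356*(1/434))*(-356) = (287 + 178/217)*(-356) = (62457/217)*(-356) = -22234692/217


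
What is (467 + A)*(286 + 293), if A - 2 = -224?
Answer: 141855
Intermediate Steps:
A = -222 (A = 2 - 224 = -222)
(467 + A)*(286 + 293) = (467 - 222)*(286 + 293) = 245*579 = 141855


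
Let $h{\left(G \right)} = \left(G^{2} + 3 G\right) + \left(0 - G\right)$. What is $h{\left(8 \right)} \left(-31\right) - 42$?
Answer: $-2522$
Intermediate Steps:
$h{\left(G \right)} = G^{2} + 2 G$ ($h{\left(G \right)} = \left(G^{2} + 3 G\right) - G = G^{2} + 2 G$)
$h{\left(8 \right)} \left(-31\right) - 42 = 8 \left(2 + 8\right) \left(-31\right) - 42 = 8 \cdot 10 \left(-31\right) - 42 = 80 \left(-31\right) - 42 = -2480 - 42 = -2522$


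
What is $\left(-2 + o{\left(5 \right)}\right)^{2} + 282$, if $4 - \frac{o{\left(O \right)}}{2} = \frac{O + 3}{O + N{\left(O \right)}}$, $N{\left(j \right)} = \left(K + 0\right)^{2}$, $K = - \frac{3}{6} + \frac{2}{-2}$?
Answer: $\frac{249262}{841} \approx 296.39$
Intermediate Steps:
$K = - \frac{3}{2}$ ($K = \left(-3\right) \frac{1}{6} + 2 \left(- \frac{1}{2}\right) = - \frac{1}{2} - 1 = - \frac{3}{2} \approx -1.5$)
$N{\left(j \right)} = \frac{9}{4}$ ($N{\left(j \right)} = \left(- \frac{3}{2} + 0\right)^{2} = \left(- \frac{3}{2}\right)^{2} = \frac{9}{4}$)
$o{\left(O \right)} = 8 - \frac{2 \left(3 + O\right)}{\frac{9}{4} + O}$ ($o{\left(O \right)} = 8 - 2 \frac{O + 3}{O + \frac{9}{4}} = 8 - 2 \frac{3 + O}{\frac{9}{4} + O} = 8 - \frac{2 \left(3 + O\right)}{\frac{9}{4} + O}$)
$\left(-2 + o{\left(5 \right)}\right)^{2} + 282 = \left(-2 + \frac{24 \left(2 + 5\right)}{9 + 4 \cdot 5}\right)^{2} + 282 = \left(-2 + 24 \frac{1}{9 + 20} \cdot 7\right)^{2} + 282 = \left(-2 + 24 \cdot \frac{1}{29} \cdot 7\right)^{2} + 282 = \left(-2 + \frac{168}{29}\right)^{2} + 282 = \left(\frac{110}{29}\right)^{2} + 282 = \frac{12100}{841} + 282 = \frac{249262}{841}$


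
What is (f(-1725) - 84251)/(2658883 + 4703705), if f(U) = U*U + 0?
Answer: 1445687/3681294 ≈ 0.39271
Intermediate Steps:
f(U) = U² (f(U) = U² + 0 = U²)
(f(-1725) - 84251)/(2658883 + 4703705) = ((-1725)² - 84251)/(2658883 + 4703705) = (2975625 - 84251)/7362588 = 2891374*(1/7362588) = 1445687/3681294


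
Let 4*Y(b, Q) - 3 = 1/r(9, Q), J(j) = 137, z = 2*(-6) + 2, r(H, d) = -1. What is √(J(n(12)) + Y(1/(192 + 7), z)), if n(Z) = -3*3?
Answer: 5*√22/2 ≈ 11.726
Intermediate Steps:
n(Z) = -9
z = -10 (z = -12 + 2 = -10)
Y(b, Q) = ½ (Y(b, Q) = ¾ + (¼)/(-1) = ¾ + (¼)*(-1) = ¾ - ¼ = ½)
√(J(n(12)) + Y(1/(192 + 7), z)) = √(137 + ½) = √(275/2) = 5*√22/2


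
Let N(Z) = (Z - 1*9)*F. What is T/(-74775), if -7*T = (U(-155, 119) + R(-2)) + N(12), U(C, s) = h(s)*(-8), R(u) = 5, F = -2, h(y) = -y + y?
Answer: -1/523425 ≈ -1.9105e-6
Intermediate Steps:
h(y) = 0
N(Z) = 18 - 2*Z (N(Z) = (Z - 1*9)*(-2) = (Z - 9)*(-2) = (-9 + Z)*(-2) = 18 - 2*Z)
U(C, s) = 0 (U(C, s) = 0*(-8) = 0)
T = ⅐ (T = -((0 + 5) + (18 - 2*12))/7 = -(5 + (18 - 24))/7 = -(5 - 6)/7 = -⅐*(-1) = ⅐ ≈ 0.14286)
T/(-74775) = (⅐)/(-74775) = (⅐)*(-1/74775) = -1/523425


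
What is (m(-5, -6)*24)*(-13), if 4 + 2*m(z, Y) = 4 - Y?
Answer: -936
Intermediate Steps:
m(z, Y) = -Y/2 (m(z, Y) = -2 + (4 - Y)/2 = -2 + (2 - Y/2) = -Y/2)
(m(-5, -6)*24)*(-13) = (-½*(-6)*24)*(-13) = (3*24)*(-13) = 72*(-13) = -936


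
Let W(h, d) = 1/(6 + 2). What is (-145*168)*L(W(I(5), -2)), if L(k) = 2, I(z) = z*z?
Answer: -48720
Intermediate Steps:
I(z) = z²
W(h, d) = ⅛ (W(h, d) = 1/8 = ⅛)
(-145*168)*L(W(I(5), -2)) = -145*168*2 = -24360*2 = -48720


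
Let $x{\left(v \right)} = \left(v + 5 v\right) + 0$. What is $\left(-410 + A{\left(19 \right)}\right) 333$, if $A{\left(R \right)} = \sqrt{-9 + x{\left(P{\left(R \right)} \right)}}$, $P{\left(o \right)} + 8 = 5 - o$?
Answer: $-136530 + 333 i \sqrt{141} \approx -1.3653 \cdot 10^{5} + 3954.2 i$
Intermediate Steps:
$P{\left(o \right)} = -3 - o$ ($P{\left(o \right)} = -8 - \left(-5 + o\right) = -3 - o$)
$x{\left(v \right)} = 6 v$ ($x{\left(v \right)} = 6 v + 0 = 6 v$)
$A{\left(R \right)} = \sqrt{-27 - 6 R}$ ($A{\left(R \right)} = \sqrt{-9 + 6 \left(-3 - R\right)} = \sqrt{-9 - \left(18 + 6 R\right)} = \sqrt{-27 - 6 R}$)
$\left(-410 + A{\left(19 \right)}\right) 333 = \left(-410 + \sqrt{-27 - 114}\right) 333 = \left(-410 + \sqrt{-141}\right) 333 = \left(-410 + i \sqrt{141}\right) 333 = -136530 + 333 i \sqrt{141}$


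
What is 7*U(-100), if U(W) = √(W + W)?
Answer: 70*I*√2 ≈ 98.995*I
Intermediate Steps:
U(W) = √2*√W (U(W) = √(2*W) = √2*√W)
7*U(-100) = 7*(√2*√(-100)) = 7*(√2*(10*I)) = 7*(10*I*√2) = 70*I*√2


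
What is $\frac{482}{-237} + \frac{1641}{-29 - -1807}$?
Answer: $- \frac{468079}{421386} \approx -1.1108$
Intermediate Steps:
$\frac{482}{-237} + \frac{1641}{-29 - -1807} = 482 \left(- \frac{1}{237}\right) + \frac{1641}{-29 + 1807} = - \frac{482}{237} + \frac{1641}{1778} = - \frac{468079}{421386}$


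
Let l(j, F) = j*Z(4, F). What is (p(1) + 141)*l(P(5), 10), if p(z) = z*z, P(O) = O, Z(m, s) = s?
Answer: 7100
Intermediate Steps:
p(z) = z²
l(j, F) = F*j (l(j, F) = j*F = F*j)
(p(1) + 141)*l(P(5), 10) = (1² + 141)*(10*5) = (1 + 141)*50 = 142*50 = 7100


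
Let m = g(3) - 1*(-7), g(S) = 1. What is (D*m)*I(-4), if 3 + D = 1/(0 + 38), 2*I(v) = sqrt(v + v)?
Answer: -452*I*sqrt(2)/19 ≈ -33.643*I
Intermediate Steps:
I(v) = sqrt(2)*sqrt(v)/2 (I(v) = sqrt(v + v)/2 = sqrt(2*v)/2 = (sqrt(2)*sqrt(v))/2 = sqrt(2)*sqrt(v)/2)
D = -113/38 (D = -3 + 1/(0 + 38) = -3 + 1/38 = -113/38 ≈ -2.9737)
m = 8 (m = 1 - 1*(-7) = 1 + 7 = 8)
(D*m)*I(-4) = (-113/38*8)*(sqrt(2)*sqrt(-4)/2) = -226*sqrt(2)*2*I/19 = -452*I*sqrt(2)/19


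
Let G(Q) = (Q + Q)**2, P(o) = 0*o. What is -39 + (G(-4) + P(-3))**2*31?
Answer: 126937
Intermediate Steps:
P(o) = 0
G(Q) = 4*Q**2 (G(Q) = (2*Q)**2 = 4*Q**2)
-39 + (G(-4) + P(-3))**2*31 = -39 + (4*(-4)**2 + 0)**2*31 = -39 + (4*16 + 0)**2*31 = -39 + (64 + 0)**2*31 = -39 + 64**2*31 = -39 + 4096*31 = -39 + 126976 = 126937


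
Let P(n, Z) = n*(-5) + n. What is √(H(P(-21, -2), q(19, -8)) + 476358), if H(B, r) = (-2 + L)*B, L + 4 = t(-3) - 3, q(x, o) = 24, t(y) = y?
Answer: 5*√19014 ≈ 689.46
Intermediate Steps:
P(n, Z) = -4*n (P(n, Z) = -5*n + n = -4*n)
L = -10 (L = -4 + (-3 - 3) = -4 - 6 = -10)
H(B, r) = -12*B (H(B, r) = (-2 - 10)*B = -12*B)
√(H(P(-21, -2), q(19, -8)) + 476358) = √(-(-48)*(-21) + 476358) = √(-12*84 + 476358) = √(-1008 + 476358) = √475350 = 5*√19014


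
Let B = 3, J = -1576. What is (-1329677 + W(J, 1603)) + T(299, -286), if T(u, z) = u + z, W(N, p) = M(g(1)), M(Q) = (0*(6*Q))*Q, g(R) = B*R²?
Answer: -1329664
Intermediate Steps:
g(R) = 3*R²
M(Q) = 0 (M(Q) = 0*Q = 0)
W(N, p) = 0
(-1329677 + W(J, 1603)) + T(299, -286) = (-1329677 + 0) + (299 - 286) = -1329677 + 13 = -1329664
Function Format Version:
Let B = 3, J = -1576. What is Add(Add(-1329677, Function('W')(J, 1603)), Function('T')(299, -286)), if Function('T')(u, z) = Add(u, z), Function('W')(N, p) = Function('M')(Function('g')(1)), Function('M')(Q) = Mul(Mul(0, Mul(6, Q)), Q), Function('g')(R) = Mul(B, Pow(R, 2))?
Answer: -1329664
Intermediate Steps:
Function('g')(R) = Mul(3, Pow(R, 2))
Function('M')(Q) = 0 (Function('M')(Q) = Mul(0, Q) = 0)
Function('W')(N, p) = 0
Add(Add(-1329677, Function('W')(J, 1603)), Function('T')(299, -286)) = Add(Add(-1329677, 0), Add(299, -286)) = Add(-1329677, 13) = -1329664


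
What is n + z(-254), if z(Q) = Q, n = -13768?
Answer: -14022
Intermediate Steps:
n + z(-254) = -13768 - 254 = -14022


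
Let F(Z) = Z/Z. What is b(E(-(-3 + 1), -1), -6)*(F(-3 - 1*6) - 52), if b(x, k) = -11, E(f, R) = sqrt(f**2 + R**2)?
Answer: 561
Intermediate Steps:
E(f, R) = sqrt(R**2 + f**2)
F(Z) = 1
b(E(-(-3 + 1), -1), -6)*(F(-3 - 1*6) - 52) = -11*(1 - 52) = -11*(-51) = 561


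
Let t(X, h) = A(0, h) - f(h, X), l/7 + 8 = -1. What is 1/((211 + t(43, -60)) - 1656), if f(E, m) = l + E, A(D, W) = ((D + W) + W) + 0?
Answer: -1/1442 ≈ -0.00069348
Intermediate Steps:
l = -63 (l = -56 + 7*(-1) = -56 - 7 = -63)
A(D, W) = D + 2*W (A(D, W) = (D + 2*W) + 0 = D + 2*W)
f(E, m) = -63 + E
t(X, h) = 63 + h (t(X, h) = (0 + 2*h) - (-63 + h) = 2*h + (63 - h) = 63 + h)
1/((211 + t(43, -60)) - 1656) = 1/((211 + (63 - 60)) - 1656) = 1/((211 + 3) - 1656) = 1/(214 - 1656) = 1/(-1442) = -1/1442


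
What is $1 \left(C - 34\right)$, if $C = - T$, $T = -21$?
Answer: $-13$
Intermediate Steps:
$C = 21$ ($C = \left(-1\right) \left(-21\right) = 21$)
$1 \left(C - 34\right) = 1 \left(21 - 34\right) = 1 \left(-13\right) = -13$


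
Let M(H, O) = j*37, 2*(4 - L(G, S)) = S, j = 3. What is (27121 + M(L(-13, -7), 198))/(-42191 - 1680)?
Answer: -27232/43871 ≈ -0.62073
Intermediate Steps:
L(G, S) = 4 - S/2
M(H, O) = 111 (M(H, O) = 3*37 = 111)
(27121 + M(L(-13, -7), 198))/(-42191 - 1680) = (27121 + 111)/(-42191 - 1680) = 27232/(-43871) = 27232*(-1/43871) = -27232/43871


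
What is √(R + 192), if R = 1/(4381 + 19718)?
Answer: √111506289891/24099 ≈ 13.856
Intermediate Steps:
R = 1/24099 ≈ 4.1495e-5
√(R + 192) = √(1/24099 + 192) = √(4627009/24099) = √111506289891/24099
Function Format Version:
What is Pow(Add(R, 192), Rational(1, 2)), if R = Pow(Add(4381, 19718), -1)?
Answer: Mul(Rational(1, 24099), Pow(111506289891, Rational(1, 2))) ≈ 13.856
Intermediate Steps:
R = Rational(1, 24099) (R = Pow(24099, -1) = Rational(1, 24099) ≈ 4.1495e-5)
Pow(Add(R, 192), Rational(1, 2)) = Pow(Add(Rational(1, 24099), 192), Rational(1, 2)) = Pow(Rational(4627009, 24099), Rational(1, 2)) = Mul(Rational(1, 24099), Pow(111506289891, Rational(1, 2)))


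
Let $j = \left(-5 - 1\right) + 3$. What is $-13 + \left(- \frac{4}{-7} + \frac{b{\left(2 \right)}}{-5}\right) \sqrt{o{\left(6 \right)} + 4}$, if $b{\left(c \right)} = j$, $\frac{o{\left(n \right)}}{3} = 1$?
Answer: $-13 + \frac{41 \sqrt{7}}{35} \approx -9.9007$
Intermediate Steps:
$o{\left(n \right)} = 3$ ($o{\left(n \right)} = 3 \cdot 1 = 3$)
$j = -3$ ($j = -6 + 3 = -3$)
$b{\left(c \right)} = -3$
$-13 + \left(- \frac{4}{-7} + \frac{b{\left(2 \right)}}{-5}\right) \sqrt{o{\left(6 \right)} + 4} = -13 + \left(- \frac{4}{-7} - \frac{3}{-5}\right) \sqrt{3 + 4} = -13 + \left(\left(-4\right) \left(- \frac{1}{7}\right) - - \frac{3}{5}\right) \sqrt{7} = -13 + \left(\frac{4}{7} + \frac{3}{5}\right) \sqrt{7} = -13 + \frac{41 \sqrt{7}}{35}$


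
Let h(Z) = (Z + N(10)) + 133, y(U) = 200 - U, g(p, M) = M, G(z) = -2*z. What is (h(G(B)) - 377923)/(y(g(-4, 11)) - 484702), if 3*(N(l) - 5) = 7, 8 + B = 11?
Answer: 1133366/1453539 ≈ 0.77973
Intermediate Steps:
B = 3 (B = -8 + 11 = 3)
N(l) = 22/3 (N(l) = 5 + (⅓)*7 = 5 + 7/3 = 22/3)
h(Z) = 421/3 + Z (h(Z) = (Z + 22/3) + 133 = (22/3 + Z) + 133 = 421/3 + Z)
(h(G(B)) - 377923)/(y(g(-4, 11)) - 484702) = ((421/3 - 2*3) - 377923)/((200 - 1*11) - 484702) = ((421/3 - 6) - 377923)/((200 - 11) - 484702) = (403/3 - 377923)/(189 - 484702) = -1133366/3/(-484513) = -1133366/3*(-1/484513) = 1133366/1453539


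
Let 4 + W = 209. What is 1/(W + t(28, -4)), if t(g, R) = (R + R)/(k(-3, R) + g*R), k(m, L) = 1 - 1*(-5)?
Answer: 53/10869 ≈ 0.0048763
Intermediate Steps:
k(m, L) = 6 (k(m, L) = 1 + 5 = 6)
W = 205 (W = -4 + 209 = 205)
t(g, R) = 2*R/(6 + R*g) (t(g, R) = (R + R)/(6 + g*R) = (2*R)/(6 + R*g) = 2*R/(6 + R*g))
1/(W + t(28, -4)) = 1/(205 + 2*(-4)/(6 - 4*28)) = 1/(205 + 2*(-4)/(6 - 112)) = 1/(205 + 2*(-4)/(-106)) = 1/(205 + 2*(-4)*(-1/106)) = 1/(205 + 4/53) = 1/(10869/53) = 53/10869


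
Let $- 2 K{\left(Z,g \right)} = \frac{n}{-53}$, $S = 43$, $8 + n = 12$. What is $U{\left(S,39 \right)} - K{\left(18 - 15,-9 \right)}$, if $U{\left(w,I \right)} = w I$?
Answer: $\frac{88879}{53} \approx 1677.0$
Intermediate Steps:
$n = 4$ ($n = -8 + 12 = 4$)
$K{\left(Z,g \right)} = \frac{2}{53}$ ($K{\left(Z,g \right)} = - \frac{4 \frac{1}{-53}}{2} = - \frac{4 \left(- \frac{1}{53}\right)}{2} = \left(- \frac{1}{2}\right) \left(- \frac{4}{53}\right) = \frac{2}{53}$)
$U{\left(w,I \right)} = I w$
$U{\left(S,39 \right)} - K{\left(18 - 15,-9 \right)} = 39 \cdot 43 - \frac{2}{53} = 1677 - \frac{2}{53} = \frac{88879}{53}$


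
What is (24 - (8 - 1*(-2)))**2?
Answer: 196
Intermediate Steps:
(24 - (8 - 1*(-2)))**2 = (24 - (8 + 2))**2 = (24 - 1*10)**2 = (24 - 10)**2 = 14**2 = 196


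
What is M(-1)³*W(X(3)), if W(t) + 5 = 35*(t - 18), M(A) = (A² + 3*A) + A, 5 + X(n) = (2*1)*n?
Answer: 16200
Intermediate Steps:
X(n) = -5 + 2*n (X(n) = -5 + (2*1)*n = -5 + 2*n)
M(A) = A² + 4*A
W(t) = -635 + 35*t (W(t) = -5 + 35*(t - 18) = -5 + 35*(-18 + t) = -5 + (-630 + 35*t) = -635 + 35*t)
M(-1)³*W(X(3)) = (-(4 - 1))³*(-635 + 35*(-5 + 2*3)) = (-1*3)³*(-635 + 35*(-5 + 6)) = (-3)³*(-635 + 35*1) = -27*(-635 + 35) = -27*(-600) = 16200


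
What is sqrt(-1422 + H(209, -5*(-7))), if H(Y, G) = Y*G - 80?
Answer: sqrt(5813) ≈ 76.243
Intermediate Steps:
H(Y, G) = -80 + G*Y (H(Y, G) = G*Y - 80 = -80 + G*Y)
sqrt(-1422 + H(209, -5*(-7))) = sqrt(-1422 + (-80 - 5*(-7)*209)) = sqrt(-1422 + (-80 + 35*209)) = sqrt(-1422 + (-80 + 7315)) = sqrt(-1422 + 7235) = sqrt(5813)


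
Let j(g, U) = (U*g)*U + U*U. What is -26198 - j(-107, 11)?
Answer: -13372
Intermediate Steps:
j(g, U) = U² + g*U² (j(g, U) = g*U² + U² = U² + g*U²)
-26198 - j(-107, 11) = -26198 - 11²*(1 - 107) = -26198 - 121*(-106) = -26198 - 1*(-12826) = -26198 + 12826 = -13372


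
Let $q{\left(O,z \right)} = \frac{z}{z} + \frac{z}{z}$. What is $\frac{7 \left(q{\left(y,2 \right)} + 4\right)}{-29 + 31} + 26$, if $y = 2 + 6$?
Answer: $47$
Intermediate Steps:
$y = 8$
$q{\left(O,z \right)} = 2$ ($q{\left(O,z \right)} = 1 + 1 = 2$)
$\frac{7 \left(q{\left(y,2 \right)} + 4\right)}{-29 + 31} + 26 = \frac{7 \left(2 + 4\right)}{-29 + 31} + 26 = \frac{7 \cdot 6}{2} + 26 = \frac{1}{2} \cdot 42 + 26 = 21 + 26 = 47$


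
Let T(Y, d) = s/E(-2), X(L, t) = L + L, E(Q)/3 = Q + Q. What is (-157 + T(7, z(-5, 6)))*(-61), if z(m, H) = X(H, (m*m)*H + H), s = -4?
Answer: 28670/3 ≈ 9556.7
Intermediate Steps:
E(Q) = 6*Q (E(Q) = 3*(Q + Q) = 3*(2*Q) = 6*Q)
X(L, t) = 2*L
z(m, H) = 2*H
T(Y, d) = ⅓ (T(Y, d) = -4/(6*(-2)) = -4/(-12) = -4*(-1/12) = ⅓)
(-157 + T(7, z(-5, 6)))*(-61) = (-157 + ⅓)*(-61) = -470/3*(-61) = 28670/3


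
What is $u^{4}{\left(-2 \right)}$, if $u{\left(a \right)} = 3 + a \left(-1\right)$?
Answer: $625$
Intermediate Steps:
$u{\left(a \right)} = 3 - a$
$u^{4}{\left(-2 \right)} = \left(3 - -2\right)^{4} = \left(3 + 2\right)^{4} = 5^{4} = 625$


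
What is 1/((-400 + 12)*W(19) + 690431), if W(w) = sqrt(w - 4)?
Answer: 690431/476692707601 + 388*sqrt(15)/476692707601 ≈ 1.4515e-6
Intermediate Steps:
W(w) = sqrt(-4 + w)
1/((-400 + 12)*W(19) + 690431) = 1/((-400 + 12)*sqrt(-4 + 19) + 690431) = 1/(-388*sqrt(15) + 690431) = 1/(690431 - 388*sqrt(15))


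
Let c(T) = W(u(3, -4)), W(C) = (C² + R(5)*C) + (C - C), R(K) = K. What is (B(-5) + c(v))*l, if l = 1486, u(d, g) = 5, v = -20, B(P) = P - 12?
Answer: 49038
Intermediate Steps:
B(P) = -12 + P
W(C) = C² + 5*C (W(C) = (C² + 5*C) + (C - C) = (C² + 5*C) + 0 = C² + 5*C)
c(T) = 50 (c(T) = 5*(5 + 5) = 5*10 = 50)
(B(-5) + c(v))*l = ((-12 - 5) + 50)*1486 = (-17 + 50)*1486 = 33*1486 = 49038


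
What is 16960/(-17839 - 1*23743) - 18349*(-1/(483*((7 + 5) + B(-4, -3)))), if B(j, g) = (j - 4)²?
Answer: 70210219/763196028 ≈ 0.091995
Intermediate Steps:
B(j, g) = (-4 + j)²
16960/(-17839 - 1*23743) - 18349*(-1/(483*((7 + 5) + B(-4, -3)))) = 16960/(-17839 - 1*23743) - 18349*(-1/(483*((7 + 5) + (-4 - 4)²))) = 16960/(-17839 - 23743) - 18349*(-1/(483*(12 + (-8)²))) = 16960/(-41582) - 18349*(-1/(483*(12 + 64))) = 16960*(-1/41582) - 18349/((76*21)*(-23)) = -8480/20791 - 18349/(1596*(-23)) = -8480/20791 - 18349/(-36708) = -8480/20791 - 18349*(-1/36708) = -8480/20791 + 18349/36708 = 70210219/763196028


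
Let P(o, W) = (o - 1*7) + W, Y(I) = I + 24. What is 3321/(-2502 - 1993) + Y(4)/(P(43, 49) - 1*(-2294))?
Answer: -7774799/10693605 ≈ -0.72705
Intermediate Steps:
Y(I) = 24 + I
P(o, W) = -7 + W + o (P(o, W) = (o - 7) + W = (-7 + o) + W = -7 + W + o)
3321/(-2502 - 1993) + Y(4)/(P(43, 49) - 1*(-2294)) = 3321/(-2502 - 1993) + (24 + 4)/((-7 + 49 + 43) - 1*(-2294)) = 3321/(-4495) + 28/(85 + 2294) = 3321*(-1/4495) + 28/2379 = -3321/4495 + 28*(1/2379) = -3321/4495 + 28/2379 = -7774799/10693605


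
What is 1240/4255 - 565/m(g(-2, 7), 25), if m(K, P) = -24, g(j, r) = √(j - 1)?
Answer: 486767/20424 ≈ 23.833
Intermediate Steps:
g(j, r) = √(-1 + j)
1240/4255 - 565/m(g(-2, 7), 25) = 1240/4255 - 565/(-24) = 1240*(1/4255) - 565*(-1/24) = 248/851 + 565/24 = 486767/20424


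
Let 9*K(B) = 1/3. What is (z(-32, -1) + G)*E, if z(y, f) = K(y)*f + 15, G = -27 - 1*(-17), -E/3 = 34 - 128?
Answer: 12596/9 ≈ 1399.6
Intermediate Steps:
E = 282 (E = -3*(34 - 128) = -3*(-94) = 282)
G = -10 (G = -27 + 17 = -10)
K(B) = 1/27 (K(B) = (⅑)/3 = (⅑)*(⅓) = 1/27)
z(y, f) = 15 + f/27 (z(y, f) = f/27 + 15 = 15 + f/27)
(z(-32, -1) + G)*E = ((15 + (1/27)*(-1)) - 10)*282 = ((15 - 1/27) - 10)*282 = (404/27 - 10)*282 = (134/27)*282 = 12596/9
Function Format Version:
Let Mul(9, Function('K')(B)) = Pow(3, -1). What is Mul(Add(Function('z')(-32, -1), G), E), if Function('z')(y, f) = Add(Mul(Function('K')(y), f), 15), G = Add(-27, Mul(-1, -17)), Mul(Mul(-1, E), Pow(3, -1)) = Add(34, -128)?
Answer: Rational(12596, 9) ≈ 1399.6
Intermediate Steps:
E = 282 (E = Mul(-3, Add(34, -128)) = Mul(-3, -94) = 282)
G = -10 (G = Add(-27, 17) = -10)
Function('K')(B) = Rational(1, 27) (Function('K')(B) = Mul(Rational(1, 9), Pow(3, -1)) = Mul(Rational(1, 9), Rational(1, 3)) = Rational(1, 27))
Function('z')(y, f) = Add(15, Mul(Rational(1, 27), f)) (Function('z')(y, f) = Add(Mul(Rational(1, 27), f), 15) = Add(15, Mul(Rational(1, 27), f)))
Mul(Add(Function('z')(-32, -1), G), E) = Mul(Add(Add(15, Mul(Rational(1, 27), -1)), -10), 282) = Mul(Add(Add(15, Rational(-1, 27)), -10), 282) = Mul(Add(Rational(404, 27), -10), 282) = Mul(Rational(134, 27), 282) = Rational(12596, 9)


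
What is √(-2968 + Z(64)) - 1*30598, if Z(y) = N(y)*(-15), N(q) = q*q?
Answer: -30598 + 2*I*√16102 ≈ -30598.0 + 253.79*I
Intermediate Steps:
N(q) = q²
Z(y) = -15*y² (Z(y) = y²*(-15) = -15*y²)
√(-2968 + Z(64)) - 1*30598 = √(-2968 - 15*64²) - 1*30598 = √(-2968 - 15*4096) - 30598 = √(-2968 - 61440) - 30598 = √(-64408) - 30598 = 2*I*√16102 - 30598 = -30598 + 2*I*√16102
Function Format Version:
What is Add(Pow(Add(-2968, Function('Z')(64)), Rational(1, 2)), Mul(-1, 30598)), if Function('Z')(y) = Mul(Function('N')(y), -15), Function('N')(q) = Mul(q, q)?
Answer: Add(-30598, Mul(2, I, Pow(16102, Rational(1, 2)))) ≈ Add(-30598., Mul(253.79, I))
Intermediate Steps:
Function('N')(q) = Pow(q, 2)
Function('Z')(y) = Mul(-15, Pow(y, 2)) (Function('Z')(y) = Mul(Pow(y, 2), -15) = Mul(-15, Pow(y, 2)))
Add(Pow(Add(-2968, Function('Z')(64)), Rational(1, 2)), Mul(-1, 30598)) = Add(Pow(Add(-2968, Mul(-15, Pow(64, 2))), Rational(1, 2)), Mul(-1, 30598)) = Add(Pow(Add(-2968, Mul(-15, 4096)), Rational(1, 2)), -30598) = Add(Pow(Add(-2968, -61440), Rational(1, 2)), -30598) = Add(Pow(-64408, Rational(1, 2)), -30598) = Add(Mul(2, I, Pow(16102, Rational(1, 2))), -30598) = Add(-30598, Mul(2, I, Pow(16102, Rational(1, 2))))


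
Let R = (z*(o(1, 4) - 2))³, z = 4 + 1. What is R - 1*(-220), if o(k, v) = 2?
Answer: 220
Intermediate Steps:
z = 5
R = 0 (R = (5*(2 - 2))³ = (5*0)³ = 0³ = 0)
R - 1*(-220) = 0 - 1*(-220) = 0 + 220 = 220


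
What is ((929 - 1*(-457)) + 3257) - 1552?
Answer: 3091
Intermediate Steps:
((929 - 1*(-457)) + 3257) - 1552 = ((929 + 457) + 3257) - 1552 = (1386 + 3257) - 1552 = 4643 - 1552 = 3091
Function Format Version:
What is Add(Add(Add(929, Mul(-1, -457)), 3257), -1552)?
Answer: 3091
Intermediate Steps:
Add(Add(Add(929, Mul(-1, -457)), 3257), -1552) = Add(Add(Add(929, 457), 3257), -1552) = Add(Add(1386, 3257), -1552) = Add(4643, -1552) = 3091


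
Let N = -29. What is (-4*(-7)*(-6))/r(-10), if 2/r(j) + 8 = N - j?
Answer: 2268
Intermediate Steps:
r(j) = 2/(-37 - j) (r(j) = 2/(-8 + (-29 - j)) = 2/(-37 - j))
(-4*(-7)*(-6))/r(-10) = (-4*(-7)*(-6))/((-2/(37 - 10))) = (28*(-6))/((-2/27)) = -168/((-2*1/27)) = -168/(-2/27) = -168*(-27/2) = 2268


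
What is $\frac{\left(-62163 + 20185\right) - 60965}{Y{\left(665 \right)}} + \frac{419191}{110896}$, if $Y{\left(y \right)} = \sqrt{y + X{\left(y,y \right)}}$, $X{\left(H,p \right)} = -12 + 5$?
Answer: $\frac{419191}{110896} - \frac{102943 \sqrt{658}}{658} \approx -4009.4$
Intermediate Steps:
$X{\left(H,p \right)} = -7$
$Y{\left(y \right)} = \sqrt{-7 + y}$ ($Y{\left(y \right)} = \sqrt{y - 7} = \sqrt{-7 + y}$)
$\frac{\left(-62163 + 20185\right) - 60965}{Y{\left(665 \right)}} + \frac{419191}{110896} = \frac{\left(-62163 + 20185\right) - 60965}{\sqrt{-7 + 665}} + \frac{419191}{110896} = \frac{-41978 - 60965}{\sqrt{658}} + 419191 \cdot \frac{1}{110896} = - 102943 \frac{\sqrt{658}}{658} + \frac{419191}{110896} = - \frac{102943 \sqrt{658}}{658} + \frac{419191}{110896} = \frac{419191}{110896} - \frac{102943 \sqrt{658}}{658}$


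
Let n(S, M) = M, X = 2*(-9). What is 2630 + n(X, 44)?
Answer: 2674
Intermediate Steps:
X = -18
2630 + n(X, 44) = 2630 + 44 = 2674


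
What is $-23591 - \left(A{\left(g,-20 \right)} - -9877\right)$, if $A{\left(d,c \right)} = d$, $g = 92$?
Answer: $-33560$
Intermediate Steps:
$-23591 - \left(A{\left(g,-20 \right)} - -9877\right) = -23591 - \left(92 - -9877\right) = -23591 - \left(92 + 9877\right) = -23591 - 9969 = -33560$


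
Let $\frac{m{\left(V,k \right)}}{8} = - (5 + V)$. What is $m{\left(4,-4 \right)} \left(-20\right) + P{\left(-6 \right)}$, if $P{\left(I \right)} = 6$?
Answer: $1446$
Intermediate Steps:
$m{\left(V,k \right)} = -40 - 8 V$ ($m{\left(V,k \right)} = 8 \left(- (5 + V)\right) = 8 \left(-5 - V\right) = -40 - 8 V$)
$m{\left(4,-4 \right)} \left(-20\right) + P{\left(-6 \right)} = \left(-40 - 32\right) \left(-20\right) + 6 = \left(-72\right) \left(-20\right) + 6 = 1440 + 6 = 1446$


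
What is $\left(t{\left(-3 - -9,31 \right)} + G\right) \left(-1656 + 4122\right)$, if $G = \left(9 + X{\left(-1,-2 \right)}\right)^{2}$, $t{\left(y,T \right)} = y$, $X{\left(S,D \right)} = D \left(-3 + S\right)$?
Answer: $727470$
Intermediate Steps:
$G = 289$ ($G = \left(9 - 2 \left(-3 - 1\right)\right)^{2} = \left(9 - -8\right)^{2} = \left(9 + 8\right)^{2} = 17^{2} = 289$)
$\left(t{\left(-3 - -9,31 \right)} + G\right) \left(-1656 + 4122\right) = \left(\left(-3 - -9\right) + 289\right) \left(-1656 + 4122\right) = \left(\left(-3 + 9\right) + 289\right) 2466 = \left(6 + 289\right) 2466 = 295 \cdot 2466 = 727470$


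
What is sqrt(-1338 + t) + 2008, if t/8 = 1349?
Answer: 2008 + sqrt(9454) ≈ 2105.2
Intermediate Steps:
t = 10792 (t = 8*1349 = 10792)
sqrt(-1338 + t) + 2008 = sqrt(-1338 + 10792) + 2008 = sqrt(9454) + 2008 = 2008 + sqrt(9454)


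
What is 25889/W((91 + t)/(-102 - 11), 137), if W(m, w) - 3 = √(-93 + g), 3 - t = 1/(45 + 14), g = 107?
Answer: -77667/5 + 25889*√14/5 ≈ 3840.2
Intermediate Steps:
t = 176/59 (t = 3 - 1/(45 + 14) = 3 - 1/59 = 176/59 ≈ 2.9831)
W(m, w) = 3 + √14 (W(m, w) = 3 + √(-93 + 107) = 3 + √14)
25889/W((91 + t)/(-102 - 11), 137) = 25889/(3 + √14)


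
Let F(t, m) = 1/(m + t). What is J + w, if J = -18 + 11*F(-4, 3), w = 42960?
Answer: 42931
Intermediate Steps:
J = -29 (J = -18 + 11/(3 - 4) = -18 + 11/(-1) = -18 + 11*(-1) = -18 - 11 = -29)
J + w = -29 + 42960 = 42931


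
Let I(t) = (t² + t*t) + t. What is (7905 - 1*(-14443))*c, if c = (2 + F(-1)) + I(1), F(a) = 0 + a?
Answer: 89392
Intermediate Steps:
F(a) = a
I(t) = t + 2*t² (I(t) = (t² + t²) + t = 2*t² + t = t + 2*t²)
c = 4 (c = (2 - 1) + 1*(1 + 2*1) = 1 + 1*(1 + 2) = 1 + 1*3 = 1 + 3 = 4)
(7905 - 1*(-14443))*c = (7905 - 1*(-14443))*4 = (7905 + 14443)*4 = 22348*4 = 89392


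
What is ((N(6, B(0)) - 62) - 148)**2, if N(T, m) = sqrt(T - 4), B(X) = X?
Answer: (210 - sqrt(2))**2 ≈ 43508.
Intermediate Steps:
N(T, m) = sqrt(-4 + T)
((N(6, B(0)) - 62) - 148)**2 = ((sqrt(-4 + 6) - 62) - 148)**2 = ((sqrt(2) - 62) - 148)**2 = ((-62 + sqrt(2)) - 148)**2 = (-210 + sqrt(2))**2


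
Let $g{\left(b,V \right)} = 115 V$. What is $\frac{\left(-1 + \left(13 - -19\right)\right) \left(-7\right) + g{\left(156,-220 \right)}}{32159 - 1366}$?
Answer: $- \frac{25517}{30793} \approx -0.82866$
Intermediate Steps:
$\frac{\left(-1 + \left(13 - -19\right)\right) \left(-7\right) + g{\left(156,-220 \right)}}{32159 - 1366} = \frac{\left(-1 + \left(13 - -19\right)\right) \left(-7\right) + 115 \left(-220\right)}{32159 - 1366} = \frac{\left(-1 + \left(13 + 19\right)\right) \left(-7\right) - 25300}{30793} = \left(\left(-1 + 32\right) \left(-7\right) - 25300\right) \frac{1}{30793} = \left(31 \left(-7\right) - 25300\right) \frac{1}{30793} = \left(-217 - 25300\right) \frac{1}{30793} = \left(-25517\right) \frac{1}{30793} = - \frac{25517}{30793}$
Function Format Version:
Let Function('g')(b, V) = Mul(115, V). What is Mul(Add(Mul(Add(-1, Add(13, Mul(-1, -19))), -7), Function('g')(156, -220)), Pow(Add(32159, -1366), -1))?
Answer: Rational(-25517, 30793) ≈ -0.82866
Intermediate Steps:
Mul(Add(Mul(Add(-1, Add(13, Mul(-1, -19))), -7), Function('g')(156, -220)), Pow(Add(32159, -1366), -1)) = Mul(Add(Mul(Add(-1, Add(13, Mul(-1, -19))), -7), Mul(115, -220)), Pow(Add(32159, -1366), -1)) = Mul(Add(Mul(Add(-1, Add(13, 19)), -7), -25300), Pow(30793, -1)) = Mul(Add(Mul(Add(-1, 32), -7), -25300), Rational(1, 30793)) = Mul(Add(Mul(31, -7), -25300), Rational(1, 30793)) = Mul(Add(-217, -25300), Rational(1, 30793)) = Mul(-25517, Rational(1, 30793)) = Rational(-25517, 30793)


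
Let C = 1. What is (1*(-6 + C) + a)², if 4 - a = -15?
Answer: 196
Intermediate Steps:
a = 19 (a = 4 - 1*(-15) = 4 + 15 = 19)
(1*(-6 + C) + a)² = (1*(-6 + 1) + 19)² = (1*(-5) + 19)² = (-5 + 19)² = 14² = 196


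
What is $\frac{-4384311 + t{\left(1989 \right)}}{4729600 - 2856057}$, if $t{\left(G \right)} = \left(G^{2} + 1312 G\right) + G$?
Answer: $\frac{2183367}{1873543} \approx 1.1654$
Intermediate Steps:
$t{\left(G \right)} = G^{2} + 1313 G$
$\frac{-4384311 + t{\left(1989 \right)}}{4729600 - 2856057} = \frac{-4384311 + 1989 \left(1313 + 1989\right)}{4729600 - 2856057} = \frac{-4384311 + 1989 \cdot 3302}{1873543} = \left(-4384311 + 6567678\right) \frac{1}{1873543} = 2183367 \cdot \frac{1}{1873543} = \frac{2183367}{1873543}$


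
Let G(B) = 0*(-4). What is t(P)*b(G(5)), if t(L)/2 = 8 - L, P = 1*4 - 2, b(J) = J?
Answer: 0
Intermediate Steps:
G(B) = 0
P = 2 (P = 4 - 2 = 2)
t(L) = 16 - 2*L (t(L) = 2*(8 - L) = 16 - 2*L)
t(P)*b(G(5)) = (16 - 2*2)*0 = (16 - 4)*0 = 12*0 = 0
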